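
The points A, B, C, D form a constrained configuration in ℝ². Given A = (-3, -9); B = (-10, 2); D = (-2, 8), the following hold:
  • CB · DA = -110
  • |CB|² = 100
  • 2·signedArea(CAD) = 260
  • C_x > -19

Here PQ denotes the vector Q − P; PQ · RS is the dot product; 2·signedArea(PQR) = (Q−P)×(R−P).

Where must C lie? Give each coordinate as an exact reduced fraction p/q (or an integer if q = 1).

C = (-18, -4)

1. C_x = -18  [2·signedArea(CAD) = 260 ∩ CB · DA = -110]
2. C_y = -4  [2·signedArea(CAD) = 260 ∩ CB · DA = -110]
   → C = (-18, -4)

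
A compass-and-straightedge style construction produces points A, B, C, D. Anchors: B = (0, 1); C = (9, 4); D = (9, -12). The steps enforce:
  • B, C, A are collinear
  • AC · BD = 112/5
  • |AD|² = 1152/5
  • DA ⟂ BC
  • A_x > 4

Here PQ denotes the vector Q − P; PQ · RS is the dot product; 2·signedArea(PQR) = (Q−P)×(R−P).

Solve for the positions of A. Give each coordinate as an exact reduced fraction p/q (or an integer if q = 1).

1. A_x = 21/5  [B, C, A are collinear ∩ DA ⟂ BC]
2. A_y = 12/5  [B, C, A are collinear ∩ DA ⟂ BC]
   → A = (21/5, 12/5)

A = (21/5, 12/5)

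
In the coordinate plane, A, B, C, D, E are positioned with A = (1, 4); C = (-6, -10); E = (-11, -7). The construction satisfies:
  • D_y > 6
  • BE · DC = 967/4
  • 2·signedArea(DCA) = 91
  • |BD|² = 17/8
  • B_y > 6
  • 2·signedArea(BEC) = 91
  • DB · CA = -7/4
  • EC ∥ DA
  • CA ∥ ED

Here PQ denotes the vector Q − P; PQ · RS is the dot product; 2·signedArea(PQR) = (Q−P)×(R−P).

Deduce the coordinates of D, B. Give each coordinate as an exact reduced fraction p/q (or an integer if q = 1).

1. D_x = -4  [EC ∥ DA ∩ CA ∥ ED]
2. D_y = 7  [EC ∥ DA ∩ CA ∥ ED]
   → D = (-4, 7)
3. B_x = -11/4  [2·signedArea(BEC) = 91 ∩ DB · CA = -7/4]
4. B_y = 25/4  [2·signedArea(BEC) = 91 ∩ DB · CA = -7/4]
   → B = (-11/4, 25/4)

B = (-11/4, 25/4)
D = (-4, 7)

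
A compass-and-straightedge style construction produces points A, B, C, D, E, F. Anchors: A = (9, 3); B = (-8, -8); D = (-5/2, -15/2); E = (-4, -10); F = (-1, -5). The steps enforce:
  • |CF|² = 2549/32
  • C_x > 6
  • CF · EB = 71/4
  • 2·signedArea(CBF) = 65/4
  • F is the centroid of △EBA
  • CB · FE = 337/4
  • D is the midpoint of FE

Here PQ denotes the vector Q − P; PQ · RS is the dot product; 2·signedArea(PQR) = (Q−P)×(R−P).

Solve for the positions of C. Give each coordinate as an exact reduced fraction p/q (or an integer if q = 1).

1. C_x = 49/8  [CF · EB = 71/4 ∩ 2·signedArea(CBF) = 65/4]
2. C_y = 3/8  [CF · EB = 71/4 ∩ 2·signedArea(CBF) = 65/4]
   → C = (49/8, 3/8)

C = (49/8, 3/8)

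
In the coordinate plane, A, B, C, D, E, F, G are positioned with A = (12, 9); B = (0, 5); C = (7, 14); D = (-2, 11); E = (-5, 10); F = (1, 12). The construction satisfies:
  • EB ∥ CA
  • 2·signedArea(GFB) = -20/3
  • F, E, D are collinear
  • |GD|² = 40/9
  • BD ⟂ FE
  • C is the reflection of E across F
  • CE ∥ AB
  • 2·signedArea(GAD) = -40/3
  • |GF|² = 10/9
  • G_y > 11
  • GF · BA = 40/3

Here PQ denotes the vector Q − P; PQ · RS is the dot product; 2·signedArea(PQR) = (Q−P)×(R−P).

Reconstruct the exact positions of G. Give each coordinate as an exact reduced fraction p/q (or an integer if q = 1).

G = (0, 35/3)

1. G_x = 0  [2·signedArea(GAD) = -40/3 ∩ 2·signedArea(GFB) = -20/3]
2. G_y = 35/3  [2·signedArea(GAD) = -40/3 ∩ 2·signedArea(GFB) = -20/3]
   → G = (0, 35/3)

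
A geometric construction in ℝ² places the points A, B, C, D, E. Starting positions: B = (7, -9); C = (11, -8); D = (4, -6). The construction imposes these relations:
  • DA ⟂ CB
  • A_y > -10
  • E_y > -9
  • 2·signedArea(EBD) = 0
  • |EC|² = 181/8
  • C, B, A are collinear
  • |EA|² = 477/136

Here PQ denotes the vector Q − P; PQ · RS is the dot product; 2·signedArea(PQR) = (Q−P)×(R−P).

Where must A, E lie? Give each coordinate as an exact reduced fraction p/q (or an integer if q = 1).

A = (83/17, -162/17)
E = (25/4, -33/4)

1. A_x = 83/17  [C, B, A are collinear ∩ DA ⟂ CB]
2. A_y = -162/17  [C, B, A are collinear ∩ DA ⟂ CB]
   → A = (83/17, -162/17)
3. E_x = 25/4  [line -3·x + -3·y + -6 = 0 ∩ |EC|² = 181/8]
4. E_y = -33/4  [line -3·x + -3·y + -6 = 0 ∩ |EC|² = 181/8]
   → E = (25/4, -33/4)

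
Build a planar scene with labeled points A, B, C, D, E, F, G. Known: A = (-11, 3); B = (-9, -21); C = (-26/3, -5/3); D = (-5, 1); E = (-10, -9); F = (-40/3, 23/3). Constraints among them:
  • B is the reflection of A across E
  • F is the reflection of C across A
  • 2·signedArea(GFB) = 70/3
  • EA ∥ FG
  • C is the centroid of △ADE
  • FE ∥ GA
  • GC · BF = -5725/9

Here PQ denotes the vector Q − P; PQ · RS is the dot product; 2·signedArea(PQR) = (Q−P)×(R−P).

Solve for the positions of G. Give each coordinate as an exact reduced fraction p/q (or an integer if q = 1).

G = (-43/3, 59/3)

1. G_x = -43/3  [FE ∥ GA ∩ EA ∥ FG]
2. G_y = 59/3  [FE ∥ GA ∩ EA ∥ FG]
   → G = (-43/3, 59/3)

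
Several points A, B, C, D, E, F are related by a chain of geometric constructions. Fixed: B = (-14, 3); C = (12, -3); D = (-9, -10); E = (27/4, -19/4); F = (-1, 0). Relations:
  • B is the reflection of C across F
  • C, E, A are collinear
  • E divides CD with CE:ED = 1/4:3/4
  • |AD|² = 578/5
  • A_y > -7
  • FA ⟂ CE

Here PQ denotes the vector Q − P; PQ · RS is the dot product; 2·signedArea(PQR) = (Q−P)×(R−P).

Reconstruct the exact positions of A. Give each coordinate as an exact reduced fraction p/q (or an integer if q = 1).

A = (6/5, -33/5)

1. A_x = 6/5  [C, E, A are collinear ∩ FA ⟂ CE]
2. A_y = -33/5  [C, E, A are collinear ∩ FA ⟂ CE]
   → A = (6/5, -33/5)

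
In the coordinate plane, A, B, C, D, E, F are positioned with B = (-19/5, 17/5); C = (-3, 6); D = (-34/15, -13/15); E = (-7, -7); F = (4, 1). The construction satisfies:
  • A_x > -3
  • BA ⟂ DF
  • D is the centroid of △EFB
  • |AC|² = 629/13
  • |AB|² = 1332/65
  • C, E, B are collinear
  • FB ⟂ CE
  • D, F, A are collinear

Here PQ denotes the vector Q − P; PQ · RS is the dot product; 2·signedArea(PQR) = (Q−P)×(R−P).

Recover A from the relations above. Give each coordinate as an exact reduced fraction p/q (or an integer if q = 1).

1. A_x = -163/65  [D, F, A are collinear ∩ BA ⟂ DF]
2. A_y = -61/65  [D, F, A are collinear ∩ BA ⟂ DF]
   → A = (-163/65, -61/65)

A = (-163/65, -61/65)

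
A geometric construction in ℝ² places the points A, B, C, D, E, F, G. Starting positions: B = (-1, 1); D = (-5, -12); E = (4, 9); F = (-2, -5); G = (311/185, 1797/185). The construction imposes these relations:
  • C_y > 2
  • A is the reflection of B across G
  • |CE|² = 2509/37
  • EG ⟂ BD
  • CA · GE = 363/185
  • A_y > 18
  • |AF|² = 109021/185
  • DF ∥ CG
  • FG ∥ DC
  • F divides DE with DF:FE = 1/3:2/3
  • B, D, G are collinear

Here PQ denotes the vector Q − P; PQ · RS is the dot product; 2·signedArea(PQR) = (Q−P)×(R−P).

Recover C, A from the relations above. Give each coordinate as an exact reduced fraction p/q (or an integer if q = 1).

A = (807/185, 3409/185)
C = (-244/185, 502/185)

1. C_x = -244/185  [DF ∥ CG ∩ FG ∥ DC]
2. C_y = 502/185  [DF ∥ CG ∩ FG ∥ DC]
   → C = (-244/185, 502/185)
3. A_x = 807/185  [A is the reflection of B across G]
4. A_y = 3409/185  [A is the reflection of B across G]
   → A = (807/185, 3409/185)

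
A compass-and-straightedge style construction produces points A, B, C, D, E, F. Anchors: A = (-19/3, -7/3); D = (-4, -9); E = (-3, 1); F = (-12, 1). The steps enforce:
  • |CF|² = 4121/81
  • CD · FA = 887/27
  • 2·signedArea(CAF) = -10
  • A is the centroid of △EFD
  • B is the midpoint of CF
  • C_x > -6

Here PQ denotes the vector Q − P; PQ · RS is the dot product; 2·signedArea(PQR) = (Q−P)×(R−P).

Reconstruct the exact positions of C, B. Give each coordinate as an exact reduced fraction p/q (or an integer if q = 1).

1. C_x = -47/9  [2·signedArea(CAF) = -10 ∩ CD · FA = 887/27]
2. C_y = -11/9  [2·signedArea(CAF) = -10 ∩ CD · FA = 887/27]
   → C = (-47/9, -11/9)
3. B_x = -155/18  [B is the midpoint of CF]
4. B_y = -1/9  [B is the midpoint of CF]
   → B = (-155/18, -1/9)

B = (-155/18, -1/9)
C = (-47/9, -11/9)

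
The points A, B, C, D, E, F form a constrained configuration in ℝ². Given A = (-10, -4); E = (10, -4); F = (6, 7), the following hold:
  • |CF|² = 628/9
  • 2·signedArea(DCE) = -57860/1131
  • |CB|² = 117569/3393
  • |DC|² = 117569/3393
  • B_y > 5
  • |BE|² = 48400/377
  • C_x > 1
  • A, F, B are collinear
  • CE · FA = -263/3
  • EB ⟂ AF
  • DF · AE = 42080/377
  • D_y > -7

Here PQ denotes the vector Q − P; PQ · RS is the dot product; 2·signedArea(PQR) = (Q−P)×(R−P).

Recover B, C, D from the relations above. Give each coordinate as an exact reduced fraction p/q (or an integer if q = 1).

1. B_x = 1350/377  [A, F, B are collinear ∩ EB ⟂ AF]
2. B_y = 2012/377  [A, F, B are collinear ∩ EB ⟂ AF]
   → B = (1350/377, 2012/377)
3. C_x = 2  [line 16·x + 11·y + -85/3 = 0 ∩ |CB|² = 117569/3393]
4. C_y = -1/3  [line 16·x + 11·y + -85/3 = 0 ∩ |CB|² = 117569/3393]
   → C = (2, -1/3)
5. D_x = 158/377  [2·signedArea(DCE) = -57860/1131 ∩ DF · AE = 42080/377]
6. D_y = -6790/1131  [2·signedArea(DCE) = -57860/1131 ∩ DF · AE = 42080/377]
   → D = (158/377, -6790/1131)

B = (1350/377, 2012/377)
C = (2, -1/3)
D = (158/377, -6790/1131)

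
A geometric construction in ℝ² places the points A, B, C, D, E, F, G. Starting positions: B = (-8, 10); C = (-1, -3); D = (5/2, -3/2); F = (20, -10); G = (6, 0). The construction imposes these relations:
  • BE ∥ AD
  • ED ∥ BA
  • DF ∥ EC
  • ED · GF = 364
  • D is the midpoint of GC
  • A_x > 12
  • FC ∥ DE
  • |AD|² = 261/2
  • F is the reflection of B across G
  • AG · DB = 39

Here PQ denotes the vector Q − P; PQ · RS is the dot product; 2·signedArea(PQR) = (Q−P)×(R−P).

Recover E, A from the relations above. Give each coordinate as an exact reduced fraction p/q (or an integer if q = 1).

1. E_x = -37/2  [DF ∥ EC ∩ FC ∥ DE]
2. E_y = 11/2  [DF ∥ EC ∩ FC ∥ DE]
   → E = (-37/2, 11/2)
3. A_x = 13  [BE ∥ AD ∩ ED ∥ BA]
4. A_y = 3  [BE ∥ AD ∩ ED ∥ BA]
   → A = (13, 3)

A = (13, 3)
E = (-37/2, 11/2)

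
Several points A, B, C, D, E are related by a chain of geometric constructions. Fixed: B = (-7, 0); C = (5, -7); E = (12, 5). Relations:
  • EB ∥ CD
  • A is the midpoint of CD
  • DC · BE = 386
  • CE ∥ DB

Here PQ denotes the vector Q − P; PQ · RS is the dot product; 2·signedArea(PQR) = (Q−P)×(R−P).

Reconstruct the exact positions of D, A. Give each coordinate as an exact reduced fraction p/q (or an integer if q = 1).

1. D_x = -14  [CE ∥ DB ∩ EB ∥ CD]
2. D_y = -12  [CE ∥ DB ∩ EB ∥ CD]
   → D = (-14, -12)
3. A_x = -9/2  [A is the midpoint of CD]
4. A_y = -19/2  [A is the midpoint of CD]
   → A = (-9/2, -19/2)

A = (-9/2, -19/2)
D = (-14, -12)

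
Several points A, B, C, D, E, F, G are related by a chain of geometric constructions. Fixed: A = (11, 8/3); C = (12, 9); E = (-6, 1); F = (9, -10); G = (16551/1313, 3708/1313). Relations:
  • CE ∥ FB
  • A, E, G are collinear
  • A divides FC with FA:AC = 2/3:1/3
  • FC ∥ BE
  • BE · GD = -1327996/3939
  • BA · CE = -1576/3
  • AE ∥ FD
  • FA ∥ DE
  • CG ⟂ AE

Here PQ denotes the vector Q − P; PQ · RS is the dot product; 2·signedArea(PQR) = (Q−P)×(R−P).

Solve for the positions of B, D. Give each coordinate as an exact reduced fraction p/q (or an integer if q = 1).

B = (-9, -18)
D = (-8, -35/3)

1. B_x = -9  [FC ∥ BE ∩ CE ∥ FB]
2. B_y = -18  [FC ∥ BE ∩ CE ∥ FB]
   → B = (-9, -18)
3. D_x = -8  [FA ∥ DE ∩ AE ∥ FD]
4. D_y = -35/3  [FA ∥ DE ∩ AE ∥ FD]
   → D = (-8, -35/3)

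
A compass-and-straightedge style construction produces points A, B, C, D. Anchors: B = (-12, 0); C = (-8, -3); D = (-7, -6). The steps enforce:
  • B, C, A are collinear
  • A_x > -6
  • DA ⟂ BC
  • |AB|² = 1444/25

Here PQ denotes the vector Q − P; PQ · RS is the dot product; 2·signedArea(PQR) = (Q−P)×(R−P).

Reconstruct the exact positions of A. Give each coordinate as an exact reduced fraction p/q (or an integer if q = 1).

A = (-148/25, -114/25)

1. A_x = -148/25  [B, C, A are collinear ∩ DA ⟂ BC]
2. A_y = -114/25  [B, C, A are collinear ∩ DA ⟂ BC]
   → A = (-148/25, -114/25)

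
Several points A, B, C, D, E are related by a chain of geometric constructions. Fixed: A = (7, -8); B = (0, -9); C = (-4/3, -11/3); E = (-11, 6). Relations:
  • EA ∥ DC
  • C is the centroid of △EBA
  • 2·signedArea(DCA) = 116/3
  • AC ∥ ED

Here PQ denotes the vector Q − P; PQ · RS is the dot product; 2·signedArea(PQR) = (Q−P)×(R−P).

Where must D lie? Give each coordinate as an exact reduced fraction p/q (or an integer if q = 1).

D = (-58/3, 31/3)

1. D_x = -58/3  [EA ∥ DC ∩ AC ∥ ED]
2. D_y = 31/3  [EA ∥ DC ∩ AC ∥ ED]
   → D = (-58/3, 31/3)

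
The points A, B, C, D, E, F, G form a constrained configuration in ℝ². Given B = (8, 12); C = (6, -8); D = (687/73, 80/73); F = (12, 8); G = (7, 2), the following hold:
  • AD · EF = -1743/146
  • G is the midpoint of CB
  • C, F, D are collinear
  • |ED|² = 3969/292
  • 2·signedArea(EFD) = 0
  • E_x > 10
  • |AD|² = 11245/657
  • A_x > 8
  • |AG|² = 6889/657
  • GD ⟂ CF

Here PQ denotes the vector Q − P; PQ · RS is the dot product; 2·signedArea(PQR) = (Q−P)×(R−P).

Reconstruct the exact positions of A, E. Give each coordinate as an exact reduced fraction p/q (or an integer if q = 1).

A = (594/73, 1102/219)
E = (1563/146, 332/73)

1. E_x = 1563/146  [line 504/73·x + -189/73·y + -4536/73 = 0 ∩ |ED|² = 3969/292]
2. E_y = 332/73  [line 504/73·x + -189/73·y + -4536/73 = 0 ∩ |ED|² = 3969/292]
   → E = (1563/146, 332/73)
3. A_x = 594/73  [line -189/146·x + -252/73·y + 2037/73 = 0 ∩ |AG|² = 6889/657]
4. A_y = 1102/219  [line -189/146·x + -252/73·y + 2037/73 = 0 ∩ |AG|² = 6889/657]
   → A = (594/73, 1102/219)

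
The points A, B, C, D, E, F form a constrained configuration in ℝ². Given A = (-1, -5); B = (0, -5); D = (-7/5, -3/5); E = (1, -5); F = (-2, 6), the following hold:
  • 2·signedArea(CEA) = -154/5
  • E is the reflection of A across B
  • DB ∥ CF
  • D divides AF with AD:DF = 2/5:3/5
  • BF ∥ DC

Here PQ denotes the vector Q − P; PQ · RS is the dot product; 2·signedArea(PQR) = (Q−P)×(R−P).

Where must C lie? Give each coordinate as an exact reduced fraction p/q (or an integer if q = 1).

1. C_x = -17/5  [DB ∥ CF ∩ BF ∥ DC]
2. C_y = 52/5  [DB ∥ CF ∩ BF ∥ DC]
   → C = (-17/5, 52/5)

C = (-17/5, 52/5)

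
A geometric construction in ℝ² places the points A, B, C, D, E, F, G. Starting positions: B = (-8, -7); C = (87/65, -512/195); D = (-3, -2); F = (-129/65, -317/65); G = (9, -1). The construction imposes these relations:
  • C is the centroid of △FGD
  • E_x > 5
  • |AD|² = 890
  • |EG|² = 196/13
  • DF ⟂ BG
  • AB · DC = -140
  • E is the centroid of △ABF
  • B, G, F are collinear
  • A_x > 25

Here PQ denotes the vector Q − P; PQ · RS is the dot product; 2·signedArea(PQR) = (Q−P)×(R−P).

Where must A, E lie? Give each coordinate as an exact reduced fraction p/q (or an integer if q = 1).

1. A_x = 26  [line -282/65·x + 122/195·y + 21386/195 = 0 ∩ |AD|² = 890]
2. A_y = 5  [line -282/65·x + 122/195·y + 21386/195 = 0 ∩ |AD|² = 890]
   → A = (26, 5)
3. E_x = 347/65  [E is the centroid of △ABF]
4. E_y = -149/65  [E is the centroid of △ABF]
   → E = (347/65, -149/65)

A = (26, 5)
E = (347/65, -149/65)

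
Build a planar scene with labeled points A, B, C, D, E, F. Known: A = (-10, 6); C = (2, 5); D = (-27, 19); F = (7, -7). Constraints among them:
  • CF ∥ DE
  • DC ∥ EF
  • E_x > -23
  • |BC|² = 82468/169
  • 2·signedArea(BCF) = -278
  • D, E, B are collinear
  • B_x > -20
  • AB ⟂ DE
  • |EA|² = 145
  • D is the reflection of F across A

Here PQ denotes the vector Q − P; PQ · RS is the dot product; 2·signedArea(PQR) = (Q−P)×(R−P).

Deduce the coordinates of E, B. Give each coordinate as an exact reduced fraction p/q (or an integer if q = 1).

B = (-3358/169, 319/169)
E = (-22, 7)

1. E_x = -22  [DC ∥ EF ∩ CF ∥ DE]
2. E_y = 7  [DC ∥ EF ∩ CF ∥ DE]
   → E = (-22, 7)
3. B_x = -3358/169  [D, E, B are collinear ∩ AB ⟂ DE]
4. B_y = 319/169  [D, E, B are collinear ∩ AB ⟂ DE]
   → B = (-3358/169, 319/169)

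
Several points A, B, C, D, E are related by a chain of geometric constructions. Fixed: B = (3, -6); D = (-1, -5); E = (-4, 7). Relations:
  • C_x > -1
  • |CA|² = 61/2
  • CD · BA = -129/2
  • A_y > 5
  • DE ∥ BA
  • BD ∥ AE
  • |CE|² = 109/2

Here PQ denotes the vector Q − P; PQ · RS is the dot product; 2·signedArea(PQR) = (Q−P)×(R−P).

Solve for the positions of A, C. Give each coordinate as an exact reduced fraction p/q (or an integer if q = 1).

A = (0, 6)
C = (-1/2, 1/2)

1. A_x = 0  [BD ∥ AE ∩ DE ∥ BA]
2. A_y = 6  [BD ∥ AE ∩ DE ∥ BA]
   → A = (0, 6)
3. C_x = -1/2  [line 3·x + -12·y + 15/2 = 0 ∩ |CE|² = 109/2]
4. C_y = 1/2  [line 3·x + -12·y + 15/2 = 0 ∩ |CE|² = 109/2]
   → C = (-1/2, 1/2)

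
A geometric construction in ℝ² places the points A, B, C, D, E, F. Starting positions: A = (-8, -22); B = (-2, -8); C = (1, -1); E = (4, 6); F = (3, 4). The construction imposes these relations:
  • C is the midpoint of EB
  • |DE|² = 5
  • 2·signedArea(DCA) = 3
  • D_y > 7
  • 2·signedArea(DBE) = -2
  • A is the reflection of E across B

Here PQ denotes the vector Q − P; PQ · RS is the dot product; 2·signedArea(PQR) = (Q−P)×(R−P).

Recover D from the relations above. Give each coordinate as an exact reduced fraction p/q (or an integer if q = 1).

D = (5, 8)

1. D_x = 5  [line -14·x + 6·y + 22 = 0 ∩ |DE|² = 5]
2. D_y = 8  [line -14·x + 6·y + 22 = 0 ∩ |DE|² = 5]
   → D = (5, 8)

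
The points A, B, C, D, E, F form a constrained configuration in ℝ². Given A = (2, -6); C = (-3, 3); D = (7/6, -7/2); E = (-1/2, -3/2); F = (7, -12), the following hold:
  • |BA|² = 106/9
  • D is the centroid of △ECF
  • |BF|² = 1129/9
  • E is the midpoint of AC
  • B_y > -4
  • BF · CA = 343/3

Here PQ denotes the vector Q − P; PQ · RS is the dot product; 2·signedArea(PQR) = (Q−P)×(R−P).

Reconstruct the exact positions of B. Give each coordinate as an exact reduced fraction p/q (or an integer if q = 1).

B = (1/3, -3)

1. B_x = 1/3  [line -5·x + 9·y + 86/3 = 0 ∩ |BA|² = 106/9]
2. B_y = -3  [line -5·x + 9·y + 86/3 = 0 ∩ |BA|² = 106/9]
   → B = (1/3, -3)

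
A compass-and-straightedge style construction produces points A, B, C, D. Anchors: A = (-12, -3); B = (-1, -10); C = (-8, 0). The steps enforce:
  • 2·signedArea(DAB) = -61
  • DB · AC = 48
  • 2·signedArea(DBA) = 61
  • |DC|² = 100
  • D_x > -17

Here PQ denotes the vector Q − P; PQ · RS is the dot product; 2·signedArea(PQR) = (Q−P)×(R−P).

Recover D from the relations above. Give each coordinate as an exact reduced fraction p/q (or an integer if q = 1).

D = (-16, -6)

1. D_x = -16  [2·signedArea(DBA) = 61 ∩ DB · AC = 48]
2. D_y = -6  [2·signedArea(DBA) = 61 ∩ DB · AC = 48]
   → D = (-16, -6)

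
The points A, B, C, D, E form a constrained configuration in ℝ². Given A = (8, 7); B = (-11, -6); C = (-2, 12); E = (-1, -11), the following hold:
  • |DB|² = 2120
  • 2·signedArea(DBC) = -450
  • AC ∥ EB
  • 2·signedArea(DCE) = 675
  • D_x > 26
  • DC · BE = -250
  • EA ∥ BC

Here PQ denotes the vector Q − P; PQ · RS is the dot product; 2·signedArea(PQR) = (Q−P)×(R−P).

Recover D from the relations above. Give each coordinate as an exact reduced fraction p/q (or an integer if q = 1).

D = (27, 20)

1. D_x = 27  [2·signedArea(DBC) = -450 ∩ 2·signedArea(DCE) = 675]
2. D_y = 20  [2·signedArea(DBC) = -450 ∩ 2·signedArea(DCE) = 675]
   → D = (27, 20)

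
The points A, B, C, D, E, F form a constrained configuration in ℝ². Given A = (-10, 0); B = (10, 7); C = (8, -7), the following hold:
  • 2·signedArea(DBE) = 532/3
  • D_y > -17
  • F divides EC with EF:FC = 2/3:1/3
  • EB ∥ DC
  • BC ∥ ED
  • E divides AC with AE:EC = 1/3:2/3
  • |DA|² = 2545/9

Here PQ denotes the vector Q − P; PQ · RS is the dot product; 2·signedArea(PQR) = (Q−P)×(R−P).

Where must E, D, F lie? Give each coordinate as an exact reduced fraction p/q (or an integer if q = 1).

D = (-6, -49/3)
E = (-4, -7/3)
F = (4, -49/9)

1. E_x = -4  [E divides AC with AE:EC = 1/3:2/3]
2. E_y = -7/3  [E divides AC with AE:EC = 1/3:2/3]
   → E = (-4, -7/3)
3. D_x = -6  [EB ∥ DC ∩ BC ∥ ED]
4. D_y = -49/3  [EB ∥ DC ∩ BC ∥ ED]
   → D = (-6, -49/3)
5. F_x = 4  [F divides EC with EF:FC = 2/3:1/3]
6. F_y = -49/9  [F divides EC with EF:FC = 2/3:1/3]
   → F = (4, -49/9)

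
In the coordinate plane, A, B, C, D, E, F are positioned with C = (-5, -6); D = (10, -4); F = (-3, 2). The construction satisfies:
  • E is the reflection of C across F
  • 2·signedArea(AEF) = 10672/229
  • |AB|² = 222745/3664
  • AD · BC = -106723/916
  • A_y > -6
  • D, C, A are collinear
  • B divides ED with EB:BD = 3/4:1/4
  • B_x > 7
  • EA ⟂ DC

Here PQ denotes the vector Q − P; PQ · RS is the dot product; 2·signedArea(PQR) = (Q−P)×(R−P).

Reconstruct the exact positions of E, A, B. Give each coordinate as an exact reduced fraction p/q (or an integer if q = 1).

1. E_x = -1  [E is the reflection of C across F]
2. E_y = 10  [E is the reflection of C across F]
   → E = (-1, 10)
3. A_x = 235/229  [D, C, A are collinear ∩ EA ⟂ DC]
4. A_y = -1190/229  [D, C, A are collinear ∩ EA ⟂ DC]
   → A = (235/229, -1190/229)
5. B_x = 29/4  [B divides ED with EB:BD = 3/4:1/4]
6. B_y = -1/2  [B divides ED with EB:BD = 3/4:1/4]
   → B = (29/4, -1/2)

A = (235/229, -1190/229)
B = (29/4, -1/2)
E = (-1, 10)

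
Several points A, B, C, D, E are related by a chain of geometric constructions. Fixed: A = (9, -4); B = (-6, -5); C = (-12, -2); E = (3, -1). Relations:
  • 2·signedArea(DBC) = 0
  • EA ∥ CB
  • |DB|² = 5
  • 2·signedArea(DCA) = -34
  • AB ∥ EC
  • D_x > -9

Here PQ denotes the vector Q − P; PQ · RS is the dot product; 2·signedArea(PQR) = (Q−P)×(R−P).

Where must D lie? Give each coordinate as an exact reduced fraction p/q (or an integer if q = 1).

D = (-8, -4)

1. D_x = -8  [2·signedArea(DBC) = 0 ∩ 2·signedArea(DCA) = -34]
2. D_y = -4  [2·signedArea(DBC) = 0 ∩ 2·signedArea(DCA) = -34]
   → D = (-8, -4)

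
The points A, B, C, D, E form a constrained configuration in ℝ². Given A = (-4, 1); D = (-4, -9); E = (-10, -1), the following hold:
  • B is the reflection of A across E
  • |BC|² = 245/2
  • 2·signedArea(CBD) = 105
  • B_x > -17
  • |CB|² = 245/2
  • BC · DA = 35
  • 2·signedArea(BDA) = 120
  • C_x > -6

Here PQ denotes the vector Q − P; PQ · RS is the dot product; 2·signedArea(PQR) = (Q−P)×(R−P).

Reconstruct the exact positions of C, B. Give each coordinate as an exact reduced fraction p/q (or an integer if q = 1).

B = (-16, -3)
C = (-11/2, 1/2)

1. B_x = -16  [B is the reflection of A across E]
2. B_y = -3  [B is the reflection of A across E]
   → B = (-16, -3)
3. C_x = -11/2  [2·signedArea(CBD) = 105 ∩ BC · DA = 35]
4. C_y = 1/2  [2·signedArea(CBD) = 105 ∩ BC · DA = 35]
   → C = (-11/2, 1/2)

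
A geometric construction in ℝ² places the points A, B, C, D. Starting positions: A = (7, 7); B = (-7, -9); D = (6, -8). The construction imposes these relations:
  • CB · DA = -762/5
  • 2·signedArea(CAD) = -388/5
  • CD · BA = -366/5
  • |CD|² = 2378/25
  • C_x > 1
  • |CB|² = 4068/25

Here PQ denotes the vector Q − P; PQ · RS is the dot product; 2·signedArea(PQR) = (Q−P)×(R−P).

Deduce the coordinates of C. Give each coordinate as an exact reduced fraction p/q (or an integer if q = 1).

C = (7/5, 3/5)

1. C_x = 7/5  [CB · DA = -762/5 ∩ CD · BA = -366/5]
2. C_y = 3/5  [CB · DA = -762/5 ∩ CD · BA = -366/5]
   → C = (7/5, 3/5)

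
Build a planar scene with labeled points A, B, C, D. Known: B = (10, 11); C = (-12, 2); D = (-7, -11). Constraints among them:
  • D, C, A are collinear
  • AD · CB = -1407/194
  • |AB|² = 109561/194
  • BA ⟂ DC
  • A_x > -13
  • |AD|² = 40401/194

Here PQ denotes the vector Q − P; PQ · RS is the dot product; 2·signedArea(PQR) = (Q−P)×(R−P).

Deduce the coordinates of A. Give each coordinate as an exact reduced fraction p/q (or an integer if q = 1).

A = (-2363/194, 479/194)

1. A_x = -2363/194  [D, C, A are collinear ∩ BA ⟂ DC]
2. A_y = 479/194  [D, C, A are collinear ∩ BA ⟂ DC]
   → A = (-2363/194, 479/194)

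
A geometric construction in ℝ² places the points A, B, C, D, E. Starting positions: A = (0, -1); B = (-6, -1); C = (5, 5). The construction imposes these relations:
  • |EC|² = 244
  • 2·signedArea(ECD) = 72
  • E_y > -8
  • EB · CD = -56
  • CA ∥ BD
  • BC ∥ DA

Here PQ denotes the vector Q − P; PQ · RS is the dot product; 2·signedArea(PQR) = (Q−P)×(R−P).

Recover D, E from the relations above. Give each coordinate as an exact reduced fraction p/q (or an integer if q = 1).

D = (-11, -7)
E = (-5, -7)

1. D_x = -11  [BC ∥ DA ∩ CA ∥ BD]
2. D_y = -7  [BC ∥ DA ∩ CA ∥ BD]
   → D = (-11, -7)
3. E_x = -5  [2·signedArea(ECD) = 72 ∩ EB · CD = -56]
4. E_y = -7  [2·signedArea(ECD) = 72 ∩ EB · CD = -56]
   → E = (-5, -7)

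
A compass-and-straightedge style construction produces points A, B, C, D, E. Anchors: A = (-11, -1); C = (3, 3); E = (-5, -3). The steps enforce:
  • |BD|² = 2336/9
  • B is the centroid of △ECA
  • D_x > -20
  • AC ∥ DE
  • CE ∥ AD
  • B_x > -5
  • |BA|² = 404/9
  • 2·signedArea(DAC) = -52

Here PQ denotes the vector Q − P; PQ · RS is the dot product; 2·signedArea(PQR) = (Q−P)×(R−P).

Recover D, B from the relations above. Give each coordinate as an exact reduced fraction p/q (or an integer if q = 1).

1. D_x = -19  [AC ∥ DE ∩ CE ∥ AD]
2. D_y = -7  [AC ∥ DE ∩ CE ∥ AD]
   → D = (-19, -7)
3. B_x = -13/3  [B is the centroid of △ECA]
4. B_y = -1/3  [B is the centroid of △ECA]
   → B = (-13/3, -1/3)

B = (-13/3, -1/3)
D = (-19, -7)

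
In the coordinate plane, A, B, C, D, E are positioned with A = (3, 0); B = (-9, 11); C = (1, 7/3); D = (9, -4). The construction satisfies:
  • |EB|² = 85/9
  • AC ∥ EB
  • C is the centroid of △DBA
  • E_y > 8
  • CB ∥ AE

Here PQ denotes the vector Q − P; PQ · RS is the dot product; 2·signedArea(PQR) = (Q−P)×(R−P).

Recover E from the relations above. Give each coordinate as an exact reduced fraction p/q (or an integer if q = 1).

1. E_x = -7  [AC ∥ EB ∩ CB ∥ AE]
2. E_y = 26/3  [AC ∥ EB ∩ CB ∥ AE]
   → E = (-7, 26/3)

E = (-7, 26/3)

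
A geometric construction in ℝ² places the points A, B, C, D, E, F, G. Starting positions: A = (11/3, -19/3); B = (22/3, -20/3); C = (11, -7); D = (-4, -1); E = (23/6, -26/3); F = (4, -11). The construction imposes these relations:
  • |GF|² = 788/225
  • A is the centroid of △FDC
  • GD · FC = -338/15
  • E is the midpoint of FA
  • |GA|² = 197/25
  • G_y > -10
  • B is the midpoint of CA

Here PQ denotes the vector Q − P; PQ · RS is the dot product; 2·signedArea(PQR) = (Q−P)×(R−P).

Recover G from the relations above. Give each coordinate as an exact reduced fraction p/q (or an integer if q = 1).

G = (58/15, -137/15)

1. G_x = 58/15  [line -7·x + -4·y + -142/15 = 0 ∩ |GF|² = 788/225]
2. G_y = -137/15  [line -7·x + -4·y + -142/15 = 0 ∩ |GF|² = 788/225]
   → G = (58/15, -137/15)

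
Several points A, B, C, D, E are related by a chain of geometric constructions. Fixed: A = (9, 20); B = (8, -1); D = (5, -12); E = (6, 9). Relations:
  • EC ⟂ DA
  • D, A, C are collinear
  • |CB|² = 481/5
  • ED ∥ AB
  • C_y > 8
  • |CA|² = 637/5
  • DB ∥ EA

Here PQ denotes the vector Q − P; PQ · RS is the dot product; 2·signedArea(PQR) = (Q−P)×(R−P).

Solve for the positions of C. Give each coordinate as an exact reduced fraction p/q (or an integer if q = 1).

1. C_x = 38/5  [D, A, C are collinear ∩ EC ⟂ DA]
2. C_y = 44/5  [D, A, C are collinear ∩ EC ⟂ DA]
   → C = (38/5, 44/5)

C = (38/5, 44/5)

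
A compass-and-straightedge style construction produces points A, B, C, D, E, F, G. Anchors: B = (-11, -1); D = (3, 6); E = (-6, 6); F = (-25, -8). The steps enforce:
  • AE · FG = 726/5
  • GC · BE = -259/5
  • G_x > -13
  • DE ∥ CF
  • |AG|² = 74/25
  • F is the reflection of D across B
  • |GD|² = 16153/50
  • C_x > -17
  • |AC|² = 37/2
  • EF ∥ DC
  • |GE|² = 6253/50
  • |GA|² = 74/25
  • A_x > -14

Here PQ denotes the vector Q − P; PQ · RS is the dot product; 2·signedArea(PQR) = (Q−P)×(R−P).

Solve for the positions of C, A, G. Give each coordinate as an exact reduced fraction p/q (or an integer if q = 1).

A = (-27/2, -9/2)
C = (-16, -8)
G = (-25/2, -31/10)

1. C_x = -16  [DE ∥ CF ∩ EF ∥ DC]
2. C_y = -8  [DE ∥ CF ∩ EF ∥ DC]
   → C = (-16, -8)
3. G_x = -25/2  [line -5·x + -7·y + -421/5 = 0 ∩ |GE|² = 6253/50]
4. G_y = -31/10  [line -5·x + -7·y + -421/5 = 0 ∩ |GE|² = 6253/50]
   → G = (-25/2, -31/10)
5. A_x = -27/2  [line -25/2·x + -49/10·y + -954/5 = 0 ∩ |AG|² = 74/25]
6. A_y = -9/2  [line -25/2·x + -49/10·y + -954/5 = 0 ∩ |AG|² = 74/25]
   → A = (-27/2, -9/2)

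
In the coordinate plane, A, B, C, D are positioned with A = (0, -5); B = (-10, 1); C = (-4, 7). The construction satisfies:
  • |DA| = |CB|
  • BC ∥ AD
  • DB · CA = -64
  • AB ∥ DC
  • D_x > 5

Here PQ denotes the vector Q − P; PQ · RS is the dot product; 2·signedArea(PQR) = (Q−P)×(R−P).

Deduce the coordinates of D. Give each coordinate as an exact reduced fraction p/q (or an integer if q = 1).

1. D_x = 6  [AB ∥ DC ∩ BC ∥ AD]
2. D_y = 1  [AB ∥ DC ∩ BC ∥ AD]
   → D = (6, 1)

D = (6, 1)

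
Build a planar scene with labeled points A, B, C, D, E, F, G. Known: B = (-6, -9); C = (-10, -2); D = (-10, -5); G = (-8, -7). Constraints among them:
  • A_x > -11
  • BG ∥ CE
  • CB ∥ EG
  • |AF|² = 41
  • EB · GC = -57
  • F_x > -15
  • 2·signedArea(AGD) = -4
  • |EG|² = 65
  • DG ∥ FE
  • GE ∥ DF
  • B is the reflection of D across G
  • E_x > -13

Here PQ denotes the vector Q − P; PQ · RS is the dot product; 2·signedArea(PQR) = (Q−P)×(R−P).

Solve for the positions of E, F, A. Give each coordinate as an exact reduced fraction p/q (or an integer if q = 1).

A = (-10, -3)
E = (-12, 0)
F = (-14, 2)

1. E_x = -12  [CB ∥ EG ∩ BG ∥ CE]
2. E_y = 0  [CB ∥ EG ∩ BG ∥ CE]
   → E = (-12, 0)
3. F_x = -14  [DG ∥ FE ∩ GE ∥ DF]
4. F_y = 2  [DG ∥ FE ∩ GE ∥ DF]
   → F = (-14, 2)
5. A_x = -10  [line -2·x + -2·y + -26 = 0 ∩ |AF|² = 41]
6. A_y = -3  [line -2·x + -2·y + -26 = 0 ∩ |AF|² = 41]
   → A = (-10, -3)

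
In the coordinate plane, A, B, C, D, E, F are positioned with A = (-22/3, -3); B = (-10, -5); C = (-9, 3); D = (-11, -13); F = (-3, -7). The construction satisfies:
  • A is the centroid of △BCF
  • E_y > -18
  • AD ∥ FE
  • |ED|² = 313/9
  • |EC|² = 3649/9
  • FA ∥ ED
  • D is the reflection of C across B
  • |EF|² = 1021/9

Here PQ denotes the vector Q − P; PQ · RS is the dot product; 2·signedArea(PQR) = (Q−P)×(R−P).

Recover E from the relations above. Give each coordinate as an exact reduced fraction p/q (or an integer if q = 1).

E = (-20/3, -17)

1. E_x = -20/3  [FA ∥ ED ∩ AD ∥ FE]
2. E_y = -17  [FA ∥ ED ∩ AD ∥ FE]
   → E = (-20/3, -17)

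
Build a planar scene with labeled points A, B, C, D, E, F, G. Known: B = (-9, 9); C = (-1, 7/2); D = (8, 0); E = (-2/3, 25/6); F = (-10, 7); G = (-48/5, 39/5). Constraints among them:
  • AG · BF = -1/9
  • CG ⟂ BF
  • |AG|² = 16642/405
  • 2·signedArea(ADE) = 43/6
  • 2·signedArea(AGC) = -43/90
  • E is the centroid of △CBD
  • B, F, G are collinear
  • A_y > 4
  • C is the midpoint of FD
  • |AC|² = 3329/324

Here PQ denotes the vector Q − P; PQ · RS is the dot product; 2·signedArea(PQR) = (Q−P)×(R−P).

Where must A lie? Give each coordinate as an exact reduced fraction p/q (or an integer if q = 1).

1. A_x = -35/9  [2·signedArea(ADE) = 43/6 ∩ 2·signedArea(AGC) = -43/90]
2. A_y = 44/9  [2·signedArea(ADE) = 43/6 ∩ 2·signedArea(AGC) = -43/90]
   → A = (-35/9, 44/9)

A = (-35/9, 44/9)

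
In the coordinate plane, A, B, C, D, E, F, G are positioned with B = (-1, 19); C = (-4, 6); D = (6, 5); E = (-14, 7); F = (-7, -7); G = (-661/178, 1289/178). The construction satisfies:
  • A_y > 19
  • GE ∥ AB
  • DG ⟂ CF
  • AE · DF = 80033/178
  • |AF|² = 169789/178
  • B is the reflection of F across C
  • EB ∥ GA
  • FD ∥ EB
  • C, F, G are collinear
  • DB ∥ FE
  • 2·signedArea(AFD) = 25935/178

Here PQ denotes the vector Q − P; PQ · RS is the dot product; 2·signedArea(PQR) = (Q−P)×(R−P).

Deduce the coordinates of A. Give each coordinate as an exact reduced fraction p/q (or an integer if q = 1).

1. A_x = 1653/178  [GE ∥ AB ∩ EB ∥ GA]
2. A_y = 3425/178  [GE ∥ AB ∩ EB ∥ GA]
   → A = (1653/178, 3425/178)

A = (1653/178, 3425/178)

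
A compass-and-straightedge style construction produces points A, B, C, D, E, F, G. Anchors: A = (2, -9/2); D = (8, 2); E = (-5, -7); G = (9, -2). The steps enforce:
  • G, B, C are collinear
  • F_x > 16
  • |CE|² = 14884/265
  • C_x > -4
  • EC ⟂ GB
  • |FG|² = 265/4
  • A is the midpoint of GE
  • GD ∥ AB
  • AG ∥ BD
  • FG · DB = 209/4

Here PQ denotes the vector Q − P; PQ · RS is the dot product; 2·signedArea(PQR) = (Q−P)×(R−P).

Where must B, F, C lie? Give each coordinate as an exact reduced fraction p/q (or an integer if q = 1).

1. B_x = 1  [AG ∥ BD ∩ GD ∥ AB]
2. B_y = -1/2  [AG ∥ BD ∩ GD ∥ AB]
   → B = (1, -1/2)
3. F_x = 17  [line 7·x + 5/2·y + -441/4 = 0 ∩ |FG|² = 265/4]
4. F_y = -7/2  [line 7·x + 5/2·y + -441/4 = 0 ∩ |FG|² = 265/4]
   → F = (17, -7/2)
5. C_x = -959/265  [G, B, C are collinear ∩ EC ⟂ GB]
6. C_y = 97/265  [G, B, C are collinear ∩ EC ⟂ GB]
   → C = (-959/265, 97/265)

B = (1, -1/2)
C = (-959/265, 97/265)
F = (17, -7/2)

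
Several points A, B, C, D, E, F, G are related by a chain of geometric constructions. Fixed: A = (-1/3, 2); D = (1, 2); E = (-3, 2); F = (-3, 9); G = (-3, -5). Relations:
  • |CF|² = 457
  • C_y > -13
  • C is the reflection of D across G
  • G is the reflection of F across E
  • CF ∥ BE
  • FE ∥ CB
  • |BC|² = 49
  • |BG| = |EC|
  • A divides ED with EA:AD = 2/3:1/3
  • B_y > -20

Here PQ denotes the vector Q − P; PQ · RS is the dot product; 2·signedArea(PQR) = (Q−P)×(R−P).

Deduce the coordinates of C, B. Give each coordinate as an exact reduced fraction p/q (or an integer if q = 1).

1. C_x = -7  [C is the reflection of D across G]
2. C_y = -12  [C is the reflection of D across G]
   → C = (-7, -12)
3. B_x = -7  [CF ∥ BE ∩ FE ∥ CB]
4. B_y = -19  [CF ∥ BE ∩ FE ∥ CB]
   → B = (-7, -19)

B = (-7, -19)
C = (-7, -12)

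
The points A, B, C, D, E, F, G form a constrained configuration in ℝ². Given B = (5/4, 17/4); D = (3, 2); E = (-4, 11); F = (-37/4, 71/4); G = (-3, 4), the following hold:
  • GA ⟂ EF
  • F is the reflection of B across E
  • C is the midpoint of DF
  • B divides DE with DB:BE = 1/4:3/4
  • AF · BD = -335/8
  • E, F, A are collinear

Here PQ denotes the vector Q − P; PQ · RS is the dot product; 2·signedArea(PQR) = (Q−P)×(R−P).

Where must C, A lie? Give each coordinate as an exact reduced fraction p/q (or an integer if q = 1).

1. C_x = -25/8  [C is the midpoint of DF]
2. C_y = 79/8  [C is the midpoint of DF]
   → C = (-25/8, 79/8)
3. A_x = -3/13  [E, F, A are collinear ∩ GA ⟂ EF]
4. A_y = 80/13  [E, F, A are collinear ∩ GA ⟂ EF]
   → A = (-3/13, 80/13)

A = (-3/13, 80/13)
C = (-25/8, 79/8)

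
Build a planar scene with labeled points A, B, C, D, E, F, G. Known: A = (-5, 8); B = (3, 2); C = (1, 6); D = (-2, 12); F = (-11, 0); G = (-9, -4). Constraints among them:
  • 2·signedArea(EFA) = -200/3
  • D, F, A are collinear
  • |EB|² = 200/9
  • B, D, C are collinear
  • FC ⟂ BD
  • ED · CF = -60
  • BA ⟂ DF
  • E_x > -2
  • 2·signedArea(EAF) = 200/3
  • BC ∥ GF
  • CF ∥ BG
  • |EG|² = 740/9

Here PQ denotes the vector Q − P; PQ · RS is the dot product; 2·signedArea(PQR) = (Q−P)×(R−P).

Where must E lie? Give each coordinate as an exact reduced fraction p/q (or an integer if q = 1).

E = (-5/3, 4/3)

1. E_x = -5/3  [ED · CF = -60 ∩ 2·signedArea(EAF) = 200/3]
2. E_y = 4/3  [ED · CF = -60 ∩ 2·signedArea(EAF) = 200/3]
   → E = (-5/3, 4/3)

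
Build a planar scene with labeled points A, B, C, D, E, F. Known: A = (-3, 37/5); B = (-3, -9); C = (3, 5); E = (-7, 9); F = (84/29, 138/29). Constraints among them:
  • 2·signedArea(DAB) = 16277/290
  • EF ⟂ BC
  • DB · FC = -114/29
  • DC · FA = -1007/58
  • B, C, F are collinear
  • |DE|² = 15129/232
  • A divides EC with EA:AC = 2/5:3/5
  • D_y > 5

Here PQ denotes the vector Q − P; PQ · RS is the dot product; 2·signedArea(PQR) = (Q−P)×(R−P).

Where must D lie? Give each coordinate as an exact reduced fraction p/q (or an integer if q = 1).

1. D_x = 49/116  [DC · FA = -1007/58 ∩ DB · FC = -114/29]
2. D_y = 675/116  [DC · FA = -1007/58 ∩ DB · FC = -114/29]
   → D = (49/116, 675/116)

D = (49/116, 675/116)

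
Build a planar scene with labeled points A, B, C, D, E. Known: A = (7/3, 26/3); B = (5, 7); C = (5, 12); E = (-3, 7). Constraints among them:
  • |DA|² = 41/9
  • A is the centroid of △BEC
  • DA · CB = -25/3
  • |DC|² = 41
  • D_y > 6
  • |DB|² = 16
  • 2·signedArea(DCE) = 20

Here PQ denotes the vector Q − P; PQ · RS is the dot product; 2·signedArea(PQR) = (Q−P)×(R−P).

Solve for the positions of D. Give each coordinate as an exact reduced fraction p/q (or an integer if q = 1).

1. D_x = 1  [2·signedArea(DCE) = 20 ∩ DA · CB = -25/3]
2. D_y = 7  [2·signedArea(DCE) = 20 ∩ DA · CB = -25/3]
   → D = (1, 7)

D = (1, 7)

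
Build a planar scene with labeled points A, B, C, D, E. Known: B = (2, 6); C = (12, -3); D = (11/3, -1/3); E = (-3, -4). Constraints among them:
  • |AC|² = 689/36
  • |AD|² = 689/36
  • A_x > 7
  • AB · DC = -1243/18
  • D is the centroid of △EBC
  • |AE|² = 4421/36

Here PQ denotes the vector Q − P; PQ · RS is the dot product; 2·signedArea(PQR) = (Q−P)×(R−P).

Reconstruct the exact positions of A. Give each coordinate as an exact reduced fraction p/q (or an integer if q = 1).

A = (47/6, -5/3)

1. A_x = 47/6  [line -25/3·x + 8/3·y + 1255/18 = 0 ∩ |AC|² = 689/36]
2. A_y = -5/3  [line -25/3·x + 8/3·y + 1255/18 = 0 ∩ |AC|² = 689/36]
   → A = (47/6, -5/3)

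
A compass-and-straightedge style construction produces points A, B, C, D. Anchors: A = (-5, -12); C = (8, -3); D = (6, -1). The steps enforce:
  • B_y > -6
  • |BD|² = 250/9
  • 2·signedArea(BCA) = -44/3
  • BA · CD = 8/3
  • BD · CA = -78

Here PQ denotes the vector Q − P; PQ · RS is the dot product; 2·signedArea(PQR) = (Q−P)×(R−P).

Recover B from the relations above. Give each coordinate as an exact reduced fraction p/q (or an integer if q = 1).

1. B_x = 3  [BA · CD = 8/3 ∩ BD · CA = -78]
2. B_y = -16/3  [BA · CD = 8/3 ∩ BD · CA = -78]
   → B = (3, -16/3)

B = (3, -16/3)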